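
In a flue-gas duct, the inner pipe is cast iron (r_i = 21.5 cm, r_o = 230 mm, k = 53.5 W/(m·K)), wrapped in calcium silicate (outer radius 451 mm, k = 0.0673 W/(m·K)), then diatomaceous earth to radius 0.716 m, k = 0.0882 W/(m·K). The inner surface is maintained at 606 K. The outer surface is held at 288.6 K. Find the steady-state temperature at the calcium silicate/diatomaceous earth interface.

T = 398 K

Series thermal resistances, inner to outer:
  R'_cast iron = ln(0.230/0.215)/(2πk) = 0.06744/(2π·53.5) = 2.006×10^-4 m·K/W
  R'_calcium silicate = ln(0.451/0.230)/(2πk) = 0.6734/(2π·0.0673) = 1.592 m·K/W
  R'_diatomaceous earth = ln(0.716/0.451)/(2πk) = 0.4622/(2π·0.0882) = 0.8341 m·K/W
ΣR = 2.006×10^-4 + 1.592 + 0.8341 = 2.426 m·K/W
Q' = ΔT/ΣR = (606 K − 288.6 K)/2.426 = 130.8 W/m
From the inner boundary to the calcium silicate/diatomaceous earth interface, ΣR_partial = 1.592 m·K/W.
T_interface = T_in − Q'·ΣR_partial = 606 K − (130.8)(1.592) = 398 K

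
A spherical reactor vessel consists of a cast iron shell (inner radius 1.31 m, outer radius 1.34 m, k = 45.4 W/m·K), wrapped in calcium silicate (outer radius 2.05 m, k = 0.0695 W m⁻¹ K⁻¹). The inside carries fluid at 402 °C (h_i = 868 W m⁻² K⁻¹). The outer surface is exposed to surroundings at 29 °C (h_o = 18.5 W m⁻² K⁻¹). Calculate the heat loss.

Treat each layer as a resistance in series:
  R_conv,in = 1/(4πr²h) = 1/(4π·1.31²·868) = 5.342×10^-5 K/W
  R_cast iron = (1/1.31 − 1/1.34)/(4πk) = 0.01709/(4π·45.4) = 2.996×10^-5 K/W
  R_calcium silicate = (1/1.34 − 1/2.05)/(4πk) = 0.2585/(4π·0.0695) = 0.2959 K/W
  R_conv,out = 1/(4πr²h) = 1/(4π·2.05²·18.5) = 0.001024 K/W
ΣR = 5.342×10^-5 + 2.996×10^-5 + 0.2959 + 0.001024 = 0.2970 K/W
Q = ΔT/ΣR = (402 °C − 29 °C)/0.2970 = 1260 W

Q = 1260 W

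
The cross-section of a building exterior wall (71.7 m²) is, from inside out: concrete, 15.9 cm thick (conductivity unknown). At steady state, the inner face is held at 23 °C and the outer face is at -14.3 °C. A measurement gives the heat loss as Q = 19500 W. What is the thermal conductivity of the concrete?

k = 1.16 W/m·K

ΣR = ΔT/Q = |23 − -14.3|/19500 = 0.001913 K/W
L/(kA) = 0.001913 ⇒ k = 0.159/(0.001913·71.7) = 1.16 W/m·K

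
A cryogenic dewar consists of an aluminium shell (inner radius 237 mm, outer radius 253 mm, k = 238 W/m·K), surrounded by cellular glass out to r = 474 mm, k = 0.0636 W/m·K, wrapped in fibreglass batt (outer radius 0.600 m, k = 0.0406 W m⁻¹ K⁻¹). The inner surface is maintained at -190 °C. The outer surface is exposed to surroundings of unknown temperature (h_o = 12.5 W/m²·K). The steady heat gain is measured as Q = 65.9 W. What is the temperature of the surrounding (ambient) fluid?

Series resistances:
  R_aluminium = (1/0.237 − 1/0.253)/(4πk) = 0.2668/(4π·238) = 8.922×10^-5 K/W
  R_cellular glass = (1/0.253 − 1/0.474)/(4πk) = 1.843/(4π·0.0636) = 2.306 K/W
  R_fibreglass batt = (1/0.474 − 1/0.600)/(4πk) = 0.4430/(4π·0.0406) = 0.8684 K/W
  R_conv,out = 1/(4πr²h) = 1/(4π·0.600²·12.5) = 0.01768 K/W
ΣR = 3.192 K/W
ΔT = Q·ΣR = 65.9 × 3.192 = 210.4 K
Heat flows inward, so T_out = T_in + ΔT = -190 + 210.4 = 20.4 °C

T_out = 20.4 °C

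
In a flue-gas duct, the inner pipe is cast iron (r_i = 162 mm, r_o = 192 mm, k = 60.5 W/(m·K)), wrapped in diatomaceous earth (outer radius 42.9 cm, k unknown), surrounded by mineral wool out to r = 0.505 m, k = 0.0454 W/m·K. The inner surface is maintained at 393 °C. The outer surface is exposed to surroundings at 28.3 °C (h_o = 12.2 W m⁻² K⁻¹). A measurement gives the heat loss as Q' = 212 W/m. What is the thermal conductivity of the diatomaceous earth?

k = 0.114 W/m·K

ΣR = ΔT/Q' = |393 − 28.3|/212 = 1.720 m·K/W
Known resistances:
  R'_cast iron = ln(0.192/0.162)/(2πk) = 0.1699/(2π·60.5) = 4.469×10^-4 m·K/W
  R'_mineral wool = ln(0.505/0.429)/(2πk) = 0.1631/(2π·0.0454) = 0.5718 m·K/W
  R'_conv,out = 1/(2πr h) = 1/(2π·0.505·12.2) = 0.02583 m·K/W
R_diatomaceous earth = ΣR − ΣR_known = 1.720 − 0.5981 = 1.122 m·K/W
ln(r₂/r₁)/(2πk) = 1.122 ⇒ k = 0.8040/(2π·1.122) = 0.114 W/m·K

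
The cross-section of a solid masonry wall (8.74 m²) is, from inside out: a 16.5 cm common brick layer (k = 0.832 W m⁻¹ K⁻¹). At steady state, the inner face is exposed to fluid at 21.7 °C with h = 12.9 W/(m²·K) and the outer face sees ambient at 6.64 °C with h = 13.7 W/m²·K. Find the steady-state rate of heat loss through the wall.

Q = 377 W

Treat each layer as a resistance in series:
  R_conv,in = 1/(hA) = 1/(12.9·8.74) = 0.008869 K/W
  R_common brick = L/(kA) = 0.165/(0.832·8.74) = 0.02269 K/W
  R_conv,out = 1/(hA) = 1/(13.7·8.74) = 0.008352 K/W
ΣR = 0.008869 + 0.02269 + 0.008352 = 0.03991 K/W
Q = ΔT/ΣR = (21.7 °C − 6.64 °C)/0.03991 = 377 W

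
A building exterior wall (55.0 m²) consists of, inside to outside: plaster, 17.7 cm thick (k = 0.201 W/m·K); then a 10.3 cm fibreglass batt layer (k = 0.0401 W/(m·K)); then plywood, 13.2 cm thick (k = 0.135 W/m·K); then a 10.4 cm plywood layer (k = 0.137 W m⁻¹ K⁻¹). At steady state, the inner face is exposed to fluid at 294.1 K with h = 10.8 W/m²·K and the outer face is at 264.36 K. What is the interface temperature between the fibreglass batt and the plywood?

T = 274.15 K

Resistance network (inner→outer):
  R_conv,in = 1/(hA) = 1/(10.8·55.0) = 0.001684 K/W
  R_plaster = L/(kA) = 0.177/(0.201·55.0) = 0.01601 K/W
  R_fibreglass batt = L/(kA) = 0.103/(0.0401·55.0) = 0.04670 K/W
  R_plywood = L/(kA) = 0.132/(0.135·55.0) = 0.01778 K/W
  R_plywood = L/(kA) = 0.104/(0.137·55.0) = 0.01380 K/W
ΣR = 0.001684 + 0.01601 + 0.04670 + 0.01778 + 0.01380 = 0.09597 K/W
Q = ΔT/ΣR = (294.1 K − 264.36 K)/0.09597 = 309.9 W
From the inner boundary to the fibreglass batt/plywood interface, ΣR_partial = 0.06439 K/W.
T_interface = T_in − Q·ΣR_partial = 294.1 K − (309.9)(0.06439) = 274.15 K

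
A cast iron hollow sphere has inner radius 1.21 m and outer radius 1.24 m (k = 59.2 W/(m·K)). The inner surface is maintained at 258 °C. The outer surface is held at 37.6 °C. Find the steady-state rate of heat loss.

Q = 4πk·ΔT/(1/r₁ − 1/r₂) = 4π × 59.2 × 220.4 / (1/1.21 − 1/1.24) = 8.20×10^6 W

Q = 8.20×10^6 W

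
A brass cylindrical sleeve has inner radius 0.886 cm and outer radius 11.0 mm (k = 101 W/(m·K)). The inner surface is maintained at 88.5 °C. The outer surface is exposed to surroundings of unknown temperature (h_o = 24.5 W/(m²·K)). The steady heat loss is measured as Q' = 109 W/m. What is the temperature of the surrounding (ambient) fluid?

Series resistances:
  R'_brass = ln(0.0110/0.00886)/(2πk) = 0.2163/(2π·101) = 3.409×10^-4 m·K/W
  R'_conv,out = 1/(2πr h) = 1/(2π·0.0110·24.5) = 0.5906 m·K/W
ΣR = 0.5909 m·K/W
ΔT = Q'·ΣR = 109 × 0.5909 = 64.41 K
Heat flows outward, so T_out = T_in − ΔT = 88.5 − 64.41 = 24.1 °C

T_out = 24.1 °C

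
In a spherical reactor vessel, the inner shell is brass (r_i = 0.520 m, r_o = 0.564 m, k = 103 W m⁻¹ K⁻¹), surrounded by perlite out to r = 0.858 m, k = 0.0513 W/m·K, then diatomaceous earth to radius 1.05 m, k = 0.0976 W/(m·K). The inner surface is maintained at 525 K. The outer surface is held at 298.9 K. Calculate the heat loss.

Q = 203 W

Resistance network (inner→outer):
  R_brass = (1/0.520 − 1/0.564)/(4πk) = 0.1500/(4π·103) = 1.159×10^-4 K/W
  R_perlite = (1/0.564 − 1/0.858)/(4πk) = 0.6075/(4π·0.0513) = 0.9424 K/W
  R_diatomaceous earth = (1/0.858 − 1/1.05)/(4πk) = 0.2131/(4π·0.0976) = 0.1738 K/W
ΣR = 1.159×10^-4 + 0.9424 + 0.1738 = 1.116 K/W
Q = ΔT/ΣR = (525 K − 298.9 K)/1.116 = 203 W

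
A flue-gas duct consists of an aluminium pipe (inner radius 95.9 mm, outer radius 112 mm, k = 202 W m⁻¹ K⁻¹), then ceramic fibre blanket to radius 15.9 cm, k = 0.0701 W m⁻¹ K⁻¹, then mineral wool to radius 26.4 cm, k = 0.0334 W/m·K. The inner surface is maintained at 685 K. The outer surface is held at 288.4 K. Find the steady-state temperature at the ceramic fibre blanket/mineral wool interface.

T = 587 K

Series thermal resistances, inner to outer:
  R'_aluminium = ln(0.112/0.0959)/(2πk) = 0.1552/(2π·202) = 1.223×10^-4 m·K/W
  R'_ceramic fibre blanket = ln(0.159/0.112)/(2πk) = 0.3504/(2π·0.0701) = 0.7956 m·K/W
  R'_mineral wool = ln(0.264/0.159)/(2πk) = 0.5070/(2π·0.0334) = 2.416 m·K/W
ΣR = 1.223×10^-4 + 0.7956 + 2.416 = 3.212 m·K/W
Q' = ΔT/ΣR = (685 K − 288.4 K)/3.212 = 123.5 W/m
From the inner boundary to the ceramic fibre blanket/mineral wool interface, ΣR_partial = 0.7957 m·K/W.
T_interface = T_in − Q'·ΣR_partial = 685 K − (123.5)(0.7957) = 587 K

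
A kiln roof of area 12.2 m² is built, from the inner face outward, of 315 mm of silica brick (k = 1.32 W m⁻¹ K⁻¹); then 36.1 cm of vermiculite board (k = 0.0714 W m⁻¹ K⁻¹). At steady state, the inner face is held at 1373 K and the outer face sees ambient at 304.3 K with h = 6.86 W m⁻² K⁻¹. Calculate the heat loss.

Q = 2400 W

Resistance network (inner→outer):
  R_silica brick = L/(kA) = 0.315/(1.32·12.2) = 0.01956 K/W
  R_vermiculite board = L/(kA) = 0.361/(0.0714·12.2) = 0.4144 K/W
  R_conv,out = 1/(hA) = 1/(6.86·12.2) = 0.01195 K/W
ΣR = 0.01956 + 0.4144 + 0.01195 = 0.4459 K/W
Q = ΔT/ΣR = (1373 K − 304.3 K)/0.4459 = 2400 W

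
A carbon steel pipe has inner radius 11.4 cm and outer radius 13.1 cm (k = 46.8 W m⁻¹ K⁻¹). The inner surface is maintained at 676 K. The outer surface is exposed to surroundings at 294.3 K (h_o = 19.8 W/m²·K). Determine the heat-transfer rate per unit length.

Q' = 6.17 kW/m

Series thermal resistances, inner to outer:
  R'_carbon steel = ln(0.131/0.114)/(2πk) = 0.1390/(2π·46.8) = 4.727×10^-4 m·K/W
  R'_conv,out = 1/(2πr h) = 1/(2π·0.131·19.8) = 0.06136 m·K/W
ΣR = 4.727×10^-4 + 0.06136 = 0.06183 m·K/W
Q' = ΔT/ΣR = (676 K − 294.3 K)/0.06183 = 6170 W/m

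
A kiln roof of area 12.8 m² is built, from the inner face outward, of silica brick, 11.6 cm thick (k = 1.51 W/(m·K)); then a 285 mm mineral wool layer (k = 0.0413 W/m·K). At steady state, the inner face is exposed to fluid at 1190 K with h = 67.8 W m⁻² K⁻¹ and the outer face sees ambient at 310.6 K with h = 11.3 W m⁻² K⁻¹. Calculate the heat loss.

Treat each layer as a resistance in series:
  R_conv,in = 1/(hA) = 1/(67.8·12.8) = 0.001152 K/W
  R_silica brick = L/(kA) = 0.116/(1.51·12.8) = 0.006002 K/W
  R_mineral wool = L/(kA) = 0.285/(0.0413·12.8) = 0.5391 K/W
  R_conv,out = 1/(hA) = 1/(11.3·12.8) = 0.006914 K/W
ΣR = 0.001152 + 0.006002 + 0.5391 + 0.006914 = 0.5532 K/W
Q = ΔT/ΣR = (1190 K − 310.6 K)/0.5532 = 1590 W

Q = 1590 W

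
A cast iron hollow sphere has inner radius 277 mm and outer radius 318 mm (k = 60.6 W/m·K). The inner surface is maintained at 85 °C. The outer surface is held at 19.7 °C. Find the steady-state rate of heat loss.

Q = 1.07×10^5 W

Q = 4πk·ΔT/(1/r₁ − 1/r₂) = 4π × 60.6 × 65.3 / (1/0.277 − 1/0.318) = 1.07×10^5 W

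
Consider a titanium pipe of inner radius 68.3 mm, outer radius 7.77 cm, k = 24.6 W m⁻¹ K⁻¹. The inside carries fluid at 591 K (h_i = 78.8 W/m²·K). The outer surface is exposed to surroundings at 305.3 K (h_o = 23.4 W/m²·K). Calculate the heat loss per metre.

Q' = 2.42 kW/m

Series thermal resistances, inner to outer:
  R'_conv,in = 1/(2πr h) = 1/(2π·0.0683·78.8) = 0.02957 m·K/W
  R'_titanium = ln(0.0777/0.0683)/(2πk) = 0.1289/(2π·24.6) = 8.342×10^-4 m·K/W
  R'_conv,out = 1/(2πr h) = 1/(2π·0.0777·23.4) = 0.08754 m·K/W
ΣR = 0.02957 + 8.342×10^-4 + 0.08754 = 0.1179 m·K/W
Q' = ΔT/ΣR = (591 K − 305.3 K)/0.1179 = 2420 W/m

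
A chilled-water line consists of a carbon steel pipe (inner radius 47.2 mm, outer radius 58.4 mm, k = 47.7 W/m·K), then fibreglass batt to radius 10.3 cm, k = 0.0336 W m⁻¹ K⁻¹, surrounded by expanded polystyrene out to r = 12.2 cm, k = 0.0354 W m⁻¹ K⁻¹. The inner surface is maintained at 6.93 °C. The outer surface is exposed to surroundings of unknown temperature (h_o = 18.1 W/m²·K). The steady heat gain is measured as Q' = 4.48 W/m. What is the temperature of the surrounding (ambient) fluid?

Sum the resistances:
  R'_carbon steel = ln(0.0584/0.0472)/(2πk) = 0.2129/(2π·47.7) = 7.104×10^-4 m·K/W
  R'_fibreglass batt = ln(0.103/0.0584)/(2πk) = 0.5674/(2π·0.0336) = 2.688 m·K/W
  R'_expanded polystyrene = ln(0.122/0.103)/(2πk) = 0.1693/(2π·0.0354) = 0.7611 m·K/W
  R'_conv,out = 1/(2πr h) = 1/(2π·0.122·18.1) = 0.07207 m·K/W
ΣR = 3.522 m·K/W
ΔT = Q'·ΣR = 4.48 × 3.522 = 15.78 K
Heat flows inward, so T_out = T_in + ΔT = 6.93 + 15.78 = 22.7 °C

T_out = 22.7 °C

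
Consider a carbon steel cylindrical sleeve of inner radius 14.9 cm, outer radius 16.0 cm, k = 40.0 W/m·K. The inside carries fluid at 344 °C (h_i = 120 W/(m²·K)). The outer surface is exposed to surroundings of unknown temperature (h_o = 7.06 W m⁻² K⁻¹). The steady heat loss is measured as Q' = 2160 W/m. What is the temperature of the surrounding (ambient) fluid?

Series resistances:
  R'_conv,in = 1/(2πr h) = 1/(2π·0.149·120) = 0.008901 m·K/W
  R'_carbon steel = ln(0.160/0.149)/(2πk) = 0.07123/(2π·40.0) = 2.834×10^-4 m·K/W
  R'_conv,out = 1/(2πr h) = 1/(2π·0.160·7.06) = 0.1409 m·K/W
ΣR = 0.1501 m·K/W
ΔT = Q'·ΣR = 2160 × 0.1501 = 324.2 K
Heat flows outward, so T_out = T_in − ΔT = 344 − 324.2 = 19.8 °C

T_out = 19.8 °C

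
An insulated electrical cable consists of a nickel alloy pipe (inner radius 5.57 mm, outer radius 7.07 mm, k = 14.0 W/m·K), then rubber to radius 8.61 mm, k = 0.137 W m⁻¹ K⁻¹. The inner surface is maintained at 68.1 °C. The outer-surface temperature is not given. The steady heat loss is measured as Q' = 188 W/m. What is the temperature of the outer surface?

T_out = 24.6 °C

Sum the resistances:
  R'_nickel alloy = ln(0.00707/0.00557)/(2πk) = 0.2385/(2π·14.0) = 0.002711 m·K/W
  R'_rubber = ln(0.00861/0.00707)/(2πk) = 0.1971/(2π·0.137) = 0.2289 m·K/W
ΣR = 0.2316 m·K/W
ΔT = Q'·ΣR = 188 × 0.2316 = 43.54 K
Heat flows outward, so T_out = T_in − ΔT = 68.1 − 43.54 = 24.6 °C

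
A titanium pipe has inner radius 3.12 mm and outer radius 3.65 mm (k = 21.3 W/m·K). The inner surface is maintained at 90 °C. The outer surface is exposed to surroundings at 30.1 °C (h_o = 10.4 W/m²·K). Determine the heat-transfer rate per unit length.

Series thermal resistances, inner to outer:
  R'_titanium = ln(0.00365/0.00312)/(2πk) = 0.1569/(2π·21.3) = 0.001172 m·K/W
  R'_conv,out = 1/(2πr h) = 1/(2π·0.00365·10.4) = 4.193 m·K/W
ΣR = 0.001172 + 4.193 = 4.194 m·K/W
Q' = ΔT/ΣR = (90 °C − 30.1 °C)/4.194 = 14.3 W/m

Q' = 14.3 W/m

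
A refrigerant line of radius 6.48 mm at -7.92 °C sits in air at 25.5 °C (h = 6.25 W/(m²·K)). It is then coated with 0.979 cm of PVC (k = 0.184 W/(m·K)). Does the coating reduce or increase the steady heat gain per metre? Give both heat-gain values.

increases: 8.50 → 14.2 W/m

Critical radius for a cylinder: r_cr = k/h = 0.0294 m = 2.94 cm.
Outer radius after coating: r₂ = 0.00648 + 0.00979 = 0.01627 m.
Since r₁ < r_cr and r₂ ≤ r_cr, the coating moves toward the maximum at r_cr — heat gain rises.
Bare: R = 1/(2πr₁h) = 3.930 m·K/W; Q = 33.42/3.930 = 8.50 W/m.
Coated: R = R_cond + R_conv = 2.361 m·K/W; Q = 33.42/2.361 = 14.2 W/m.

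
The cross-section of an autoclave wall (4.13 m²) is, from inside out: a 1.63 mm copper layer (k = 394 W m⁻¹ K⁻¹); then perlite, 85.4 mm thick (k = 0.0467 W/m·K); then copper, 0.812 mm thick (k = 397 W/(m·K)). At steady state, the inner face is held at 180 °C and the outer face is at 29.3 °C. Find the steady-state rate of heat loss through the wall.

Q = 340 W

Resistance network (inner→outer):
  R_copper = L/(kA) = 0.00163/(394·4.13) = 1.002×10^-6 K/W
  R_perlite = L/(kA) = 0.0854/(0.0467·4.13) = 0.4428 K/W
  R_copper = L/(kA) = 8.12×10^-4/(397·4.13) = 4.952×10^-7 K/W
ΣR = 1.002×10^-6 + 0.4428 + 4.952×10^-7 = 0.4428 K/W
Q = ΔT/ΣR = (180 °C − 29.3 °C)/0.4428 = 340 W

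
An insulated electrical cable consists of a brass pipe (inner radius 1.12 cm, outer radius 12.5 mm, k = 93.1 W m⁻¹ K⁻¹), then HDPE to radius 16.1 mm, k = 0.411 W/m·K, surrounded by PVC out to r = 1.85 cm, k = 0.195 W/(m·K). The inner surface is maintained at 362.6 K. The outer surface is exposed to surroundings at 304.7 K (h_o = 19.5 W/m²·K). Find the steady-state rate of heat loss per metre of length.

Q' = 88.7 W/m

Treat each layer as a resistance in series:
  R'_brass = ln(0.0125/0.0112)/(2πk) = 0.1098/(2π·93.1) = 1.877×10^-4 m·K/W
  R'_HDPE = ln(0.0161/0.0125)/(2πk) = 0.2531/(2π·0.411) = 0.09801 m·K/W
  R'_PVC = ln(0.0185/0.0161)/(2πk) = 0.1390/(2π·0.195) = 0.1134 m·K/W
  R'_conv,out = 1/(2πr h) = 1/(2π·0.0185·19.5) = 0.4412 m·K/W
ΣR = 1.877×10^-4 + 0.09801 + 0.1134 + 0.4412 = 0.6528 m·K/W
Q' = ΔT/ΣR = (362.6 K − 304.7 K)/0.6528 = 88.7 W/m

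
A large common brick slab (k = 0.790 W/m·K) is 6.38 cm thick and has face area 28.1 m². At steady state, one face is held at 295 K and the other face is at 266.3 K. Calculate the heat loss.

Q = kA·ΔT/L = 0.790 × 28.1 × |295 K − 266.3 K| / 0.0638 = 9990 W

Q = 9.99 kW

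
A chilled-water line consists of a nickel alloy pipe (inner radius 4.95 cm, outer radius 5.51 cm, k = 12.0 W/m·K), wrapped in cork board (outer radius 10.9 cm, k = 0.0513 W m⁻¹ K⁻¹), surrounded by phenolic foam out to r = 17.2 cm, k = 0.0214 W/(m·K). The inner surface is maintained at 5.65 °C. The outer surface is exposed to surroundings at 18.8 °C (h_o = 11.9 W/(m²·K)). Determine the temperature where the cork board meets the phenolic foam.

Treat each layer as a resistance in series:
  R'_nickel alloy = ln(0.0551/0.0495)/(2πk) = 0.1072/(2π·12.0) = 0.001421 m·K/W
  R'_cork board = ln(0.109/0.0551)/(2πk) = 0.6822/(2π·0.0513) = 2.116 m·K/W
  R'_phenolic foam = ln(0.172/0.109)/(2πk) = 0.4561/(2π·0.0214) = 3.392 m·K/W
  R'_conv,out = 1/(2πr h) = 1/(2π·0.172·11.9) = 0.07776 m·K/W
ΣR = 0.001421 + 2.116 + 3.392 + 0.07776 = 5.587 m·K/W
Q' = ΔT/ΣR = (5.65 °C − 18.8 °C)/5.587 = -2.354 W/m
From the inner boundary to the cork board/phenolic foam interface, ΣR_partial = 2.117 m·K/W.
T_interface = T_in − Q'·ΣR_partial = 5.65 °C − (-2.354)(2.117) = 10.6 °C

T = 10.6 °C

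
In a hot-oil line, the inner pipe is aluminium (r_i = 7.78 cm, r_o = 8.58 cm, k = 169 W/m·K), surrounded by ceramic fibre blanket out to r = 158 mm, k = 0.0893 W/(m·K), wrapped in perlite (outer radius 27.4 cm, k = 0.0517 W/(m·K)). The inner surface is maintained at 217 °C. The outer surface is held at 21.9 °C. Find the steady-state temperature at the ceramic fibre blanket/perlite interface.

Treat each layer as a resistance in series:
  R'_aluminium = ln(0.0858/0.0778)/(2πk) = 0.09788/(2π·169) = 9.218×10^-5 m·K/W
  R'_ceramic fibre blanket = ln(0.158/0.0858)/(2πk) = 0.6106/(2π·0.0893) = 1.088 m·K/W
  R'_perlite = ln(0.274/0.158)/(2πk) = 0.5505/(2π·0.0517) = 1.695 m·K/W
ΣR = 9.218×10^-5 + 1.088 + 1.695 = 2.783 m·K/W
Q' = ΔT/ΣR = (217 °C − 21.9 °C)/2.783 = 70.10 W/m
From the inner boundary to the ceramic fibre blanket/perlite interface, ΣR_partial = 1.088 m·K/W.
T_interface = T_in − Q'·ΣR_partial = 217 °C − (70.10)(1.088) = 141 °C

T = 141 °C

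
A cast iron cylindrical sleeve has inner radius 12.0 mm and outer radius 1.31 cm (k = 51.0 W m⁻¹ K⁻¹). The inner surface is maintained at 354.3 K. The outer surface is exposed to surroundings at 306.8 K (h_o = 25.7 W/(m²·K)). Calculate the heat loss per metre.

Q' = 100 W/m

Treat each layer as a resistance in series:
  R'_cast iron = ln(0.0131/0.0120)/(2πk) = 0.08771/(2π·51.0) = 2.737×10^-4 m·K/W
  R'_conv,out = 1/(2πr h) = 1/(2π·0.0131·25.7) = 0.4727 m·K/W
ΣR = 2.737×10^-4 + 0.4727 = 0.4730 m·K/W
Q' = ΔT/ΣR = (354.3 K − 306.8 K)/0.4730 = 100 W/m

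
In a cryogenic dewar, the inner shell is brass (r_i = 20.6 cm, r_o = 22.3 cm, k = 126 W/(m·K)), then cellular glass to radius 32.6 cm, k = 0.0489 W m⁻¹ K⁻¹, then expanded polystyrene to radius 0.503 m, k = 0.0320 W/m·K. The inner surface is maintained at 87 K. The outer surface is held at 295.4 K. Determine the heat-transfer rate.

Treat each layer as a resistance in series:
  R_brass = (1/0.206 − 1/0.223)/(4πk) = 0.3701/(4π·126) = 2.337×10^-4 K/W
  R_cellular glass = (1/0.223 − 1/0.326)/(4πk) = 1.417/(4π·0.0489) = 2.306 K/W
  R_expanded polystyrene = (1/0.326 − 1/0.503)/(4πk) = 1.079/(4π·0.0320) = 2.684 K/W
ΣR = 2.337×10^-4 + 2.306 + 2.684 = 4.990 K/W
Q = ΔT/ΣR = (87 K − 295.4 K)/4.990 = -41.8 W
(Negative Q ⇒ heat flows inward; heat gain = 41.8 W.)

Q = 41.8 W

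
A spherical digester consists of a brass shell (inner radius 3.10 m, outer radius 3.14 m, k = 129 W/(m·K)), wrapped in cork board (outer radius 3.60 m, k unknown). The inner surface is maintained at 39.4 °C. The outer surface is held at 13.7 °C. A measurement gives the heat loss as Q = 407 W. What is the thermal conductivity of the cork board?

k = 0.0513 W/m·K

ΣR = ΔT/Q = |39.4 − 13.7|/407 = 0.06314 K/W
Known resistances:
  R_brass = (1/3.10 − 1/3.14)/(4πk) = 0.004109/(4π·129) = 2.535×10^-6 K/W
R_cork board = ΣR − ΣR_known = 0.06314 − 2.535×10^-6 = 0.06314 K/W
(1/r₁−1/r₂)/(4πk) = 0.06314 ⇒ k = 0.04069/(4π·0.06314) = 0.0513 W/m·K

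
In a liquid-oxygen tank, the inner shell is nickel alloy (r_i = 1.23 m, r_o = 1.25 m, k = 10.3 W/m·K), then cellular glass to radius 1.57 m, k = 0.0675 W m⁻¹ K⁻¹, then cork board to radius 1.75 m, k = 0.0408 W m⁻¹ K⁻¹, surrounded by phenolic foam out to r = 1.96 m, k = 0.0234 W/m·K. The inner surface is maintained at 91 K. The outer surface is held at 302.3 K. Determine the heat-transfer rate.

Q = 400 W

Treat each layer as a resistance in series:
  R_nickel alloy = (1/1.23 − 1/1.25)/(4πk) = 0.01301/(4π·10.3) = 1.005×10^-4 K/W
  R_cellular glass = (1/1.25 − 1/1.57)/(4πk) = 0.1631/(4π·0.0675) = 0.1922 K/W
  R_cork board = (1/1.57 − 1/1.75)/(4πk) = 0.06551/(4π·0.0408) = 0.1278 K/W
  R_phenolic foam = (1/1.75 − 1/1.96)/(4πk) = 0.06122/(4π·0.0234) = 0.2082 K/W
ΣR = 1.005×10^-4 + 0.1922 + 0.1278 + 0.2082 = 0.5283 K/W
Q = ΔT/ΣR = (91 K − 302.3 K)/0.5283 = -400 W
(Negative Q ⇒ heat flows inward; heat gain = 400 W.)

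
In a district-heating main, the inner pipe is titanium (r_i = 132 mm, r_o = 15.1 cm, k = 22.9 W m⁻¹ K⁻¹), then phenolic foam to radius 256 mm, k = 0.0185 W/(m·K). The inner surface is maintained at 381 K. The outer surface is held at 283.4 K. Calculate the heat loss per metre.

Q' = 21.5 W/m

Treat each layer as a resistance in series:
  R'_titanium = ln(0.151/0.132)/(2πk) = 0.1345/(2π·22.9) = 9.346×10^-4 m·K/W
  R'_phenolic foam = ln(0.256/0.151)/(2πk) = 0.5279/(2π·0.0185) = 4.541 m·K/W
ΣR = 9.346×10^-4 + 4.541 = 4.542 m·K/W
Q' = ΔT/ΣR = (381 K − 283.4 K)/4.542 = 21.5 W/m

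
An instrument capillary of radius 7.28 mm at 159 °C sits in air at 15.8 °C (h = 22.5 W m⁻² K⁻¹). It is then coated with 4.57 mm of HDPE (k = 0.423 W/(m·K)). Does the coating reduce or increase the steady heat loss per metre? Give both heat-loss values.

increases: 147 → 184 W/m

Critical radius for a cylinder: r_cr = k/h = 0.0188 m = 1.88 cm.
Outer radius after coating: r₂ = 0.00728 + 0.00457 = 0.01185 m.
Since r₁ < r_cr and r₂ ≤ r_cr, the coating moves toward the maximum at r_cr — heat loss rises.
Bare: R = 1/(2πr₁h) = 0.9716 m·K/W; Q = 143.2/0.9716 = 147 W/m.
Coated: R = R_cond + R_conv = 0.7802 m·K/W; Q = 143.2/0.7802 = 184 W/m.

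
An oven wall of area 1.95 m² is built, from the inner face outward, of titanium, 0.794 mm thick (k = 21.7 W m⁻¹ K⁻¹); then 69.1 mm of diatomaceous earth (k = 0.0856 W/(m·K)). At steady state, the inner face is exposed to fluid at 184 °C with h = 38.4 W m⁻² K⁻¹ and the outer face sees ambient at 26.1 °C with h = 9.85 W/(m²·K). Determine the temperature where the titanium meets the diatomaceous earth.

Resistance network (inner→outer):
  R_conv,in = 1/(hA) = 1/(38.4·1.95) = 0.01335 K/W
  R_titanium = L/(kA) = 7.94×10^-4/(21.7·1.95) = 1.876×10^-5 K/W
  R_diatomaceous earth = L/(kA) = 0.0691/(0.0856·1.95) = 0.4140 K/W
  R_conv,out = 1/(hA) = 1/(9.85·1.95) = 0.05206 K/W
ΣR = 0.01335 + 1.876×10^-5 + 0.4140 + 0.05206 = 0.4794 K/W
Q = ΔT/ΣR = (184 °C − 26.1 °C)/0.4794 = 329.4 W
From the inner boundary to the titanium/diatomaceous earth interface, ΣR_partial = 0.01337 K/W.
T_interface = T_in − Q·ΣR_partial = 184 °C − (329.4)(0.01337) = 180 °C

T = 180 °C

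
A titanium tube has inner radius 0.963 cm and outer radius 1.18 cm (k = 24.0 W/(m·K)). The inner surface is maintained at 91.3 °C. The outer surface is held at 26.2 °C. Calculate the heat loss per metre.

Q' = 48300 W/m

Q' = 2πk·ΔT/ln(r₂/r₁) = 2π × 24.0 × 65.1 / ln(0.0118/0.00963) = 48300 W/m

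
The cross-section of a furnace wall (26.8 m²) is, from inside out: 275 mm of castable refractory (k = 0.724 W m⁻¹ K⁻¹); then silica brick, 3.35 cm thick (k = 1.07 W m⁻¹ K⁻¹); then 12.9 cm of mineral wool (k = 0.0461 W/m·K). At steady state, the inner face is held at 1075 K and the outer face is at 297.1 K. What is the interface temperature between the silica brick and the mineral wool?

Treat each layer as a resistance in series:
  R_castable refractory = L/(kA) = 0.275/(0.724·26.8) = 0.01417 K/W
  R_silica brick = L/(kA) = 0.0335/(1.07·26.8) = 0.001168 K/W
  R_mineral wool = L/(kA) = 0.129/(0.0461·26.8) = 0.1044 K/W
ΣR = 0.01417 + 0.001168 + 0.1044 = 0.1197 K/W
Q = ΔT/ΣR = (1075 K − 297.1 K)/0.1197 = 6499 W
From the inner boundary to the silica brick/mineral wool interface, ΣR_partial = 0.01534 K/W.
T_interface = T_in − Q·ΣR_partial = 1075 K − (6499)(0.01534) = 975 K

T = 975 K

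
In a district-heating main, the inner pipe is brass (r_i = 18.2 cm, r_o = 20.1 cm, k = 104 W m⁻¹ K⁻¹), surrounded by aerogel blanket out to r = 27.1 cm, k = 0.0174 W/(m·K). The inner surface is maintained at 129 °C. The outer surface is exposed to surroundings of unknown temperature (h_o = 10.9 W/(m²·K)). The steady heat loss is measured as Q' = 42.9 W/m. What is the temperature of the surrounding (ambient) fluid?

T_out = 9.4 °C

Sum the resistances:
  R'_brass = ln(0.201/0.182)/(2πk) = 0.09930/(2π·104) = 1.520×10^-4 m·K/W
  R'_aerogel blanket = ln(0.271/0.201)/(2πk) = 0.2988/(2π·0.0174) = 2.733 m·K/W
  R'_conv,out = 1/(2πr h) = 1/(2π·0.271·10.9) = 0.05388 m·K/W
ΣR = 2.787 m·K/W
ΔT = Q'·ΣR = 42.9 × 2.787 = 119.6 K
Heat flows outward, so T_out = T_in − ΔT = 129 − 119.6 = 9.4 °C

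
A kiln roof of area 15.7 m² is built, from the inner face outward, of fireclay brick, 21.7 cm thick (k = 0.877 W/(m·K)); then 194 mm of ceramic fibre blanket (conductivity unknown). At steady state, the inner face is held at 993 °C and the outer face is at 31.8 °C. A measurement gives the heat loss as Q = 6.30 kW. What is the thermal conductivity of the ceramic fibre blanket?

k = 0.0903 W/m·K

ΣR = ΔT/Q = |993 − 31.8|/6300 = 0.1526 K/W
Known resistances:
  R_fireclay brick = L/(kA) = 0.217/(0.877·15.7) = 0.01576 K/W
R_ceramic fibre blanket = ΣR − ΣR_known = 0.1526 − 0.01576 = 0.1368 K/W
L/(kA) = 0.1368 ⇒ k = 0.194/(0.1368·15.7) = 0.0903 W/m·K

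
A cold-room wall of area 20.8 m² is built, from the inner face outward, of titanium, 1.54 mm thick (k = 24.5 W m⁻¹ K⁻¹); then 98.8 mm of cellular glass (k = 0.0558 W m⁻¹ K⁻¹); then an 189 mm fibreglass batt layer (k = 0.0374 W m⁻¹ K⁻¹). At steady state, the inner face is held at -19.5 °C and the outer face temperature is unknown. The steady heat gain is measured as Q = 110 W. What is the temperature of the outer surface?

Series resistances:
  R_titanium = L/(kA) = 0.00154/(24.5·20.8) = 3.022×10^-6 K/W
  R_cellular glass = L/(kA) = 0.0988/(0.0558·20.8) = 0.08513 K/W
  R_fibreglass batt = L/(kA) = 0.189/(0.0374·20.8) = 0.2430 K/W
ΣR = 0.3281 K/W
ΔT = Q·ΣR = 110 × 0.3281 = 36.09 K
Heat flows inward, so T_out = T_in + ΔT = -19.5 + 36.09 = 16.6 °C

T_out = 16.6 °C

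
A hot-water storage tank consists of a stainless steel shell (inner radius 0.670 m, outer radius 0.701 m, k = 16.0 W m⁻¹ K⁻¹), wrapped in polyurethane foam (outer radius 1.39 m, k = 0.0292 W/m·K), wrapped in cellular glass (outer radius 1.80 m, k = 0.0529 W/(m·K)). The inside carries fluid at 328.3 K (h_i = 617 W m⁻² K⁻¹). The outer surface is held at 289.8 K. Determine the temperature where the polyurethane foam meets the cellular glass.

Series thermal resistances, inner to outer:
  R_conv,in = 1/(4πr²h) = 1/(4π·0.670²·617) = 2.873×10^-4 K/W
  R_stainless steel = (1/0.670 − 1/0.701)/(4πk) = 0.06600/(4π·16.0) = 3.283×10^-4 K/W
  R_polyurethane foam = (1/0.701 − 1/1.39)/(4πk) = 0.7071/(4π·0.0292) = 1.927 K/W
  R_cellular glass = (1/1.39 − 1/1.80)/(4πk) = 0.1639/(4π·0.0529) = 0.2465 K/W
ΣR = 2.873×10^-4 + 3.283×10^-4 + 1.927 + 0.2465 = 2.174 K/W
Q = ΔT/ΣR = (328.3 K − 289.8 K)/2.174 = 17.71 W
From the inner boundary to the polyurethane foam/cellular glass interface, ΣR_partial = 1.928 K/W.
T_interface = T_in − Q·ΣR_partial = 328.3 K − (17.71)(1.928) = 294.2 K

T = 294.2 K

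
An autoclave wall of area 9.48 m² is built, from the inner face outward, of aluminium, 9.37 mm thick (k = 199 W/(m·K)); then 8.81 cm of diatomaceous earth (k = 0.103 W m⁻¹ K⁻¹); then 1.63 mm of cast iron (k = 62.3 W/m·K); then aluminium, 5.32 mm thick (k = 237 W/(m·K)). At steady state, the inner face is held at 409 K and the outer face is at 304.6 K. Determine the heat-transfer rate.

Treat each layer as a resistance in series:
  R_aluminium = L/(kA) = 0.00937/(199·9.48) = 4.967×10^-6 K/W
  R_diatomaceous earth = L/(kA) = 0.0881/(0.103·9.48) = 0.09023 K/W
  R_cast iron = L/(kA) = 0.00163/(62.3·9.48) = 2.760×10^-6 K/W
  R_aluminium = L/(kA) = 0.00532/(237·9.48) = 2.368×10^-6 K/W
ΣR = 4.967×10^-6 + 0.09023 + 2.760×10^-6 + 2.368×10^-6 = 0.09024 K/W
Q = ΔT/ΣR = (409 K − 304.6 K)/0.09024 = 1160 W

Q = 1160 W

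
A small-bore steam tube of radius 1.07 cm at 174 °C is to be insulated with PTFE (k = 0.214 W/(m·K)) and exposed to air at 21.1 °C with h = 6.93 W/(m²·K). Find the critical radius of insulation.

r_cr = 3.09 cm

For a cylinder, r_cr = k_ins/h = 0.214/6.93 = 0.0309 m = 3.09 cm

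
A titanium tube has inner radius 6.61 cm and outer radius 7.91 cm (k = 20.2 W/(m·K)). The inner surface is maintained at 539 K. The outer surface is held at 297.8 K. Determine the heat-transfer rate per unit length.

Q' = 2πk·ΔT/ln(r₂/r₁) = 2π × 20.2 × 241.2 / ln(0.0791/0.0661) = 1.71×10^5 W/m

Q' = 1.71×10^5 W/m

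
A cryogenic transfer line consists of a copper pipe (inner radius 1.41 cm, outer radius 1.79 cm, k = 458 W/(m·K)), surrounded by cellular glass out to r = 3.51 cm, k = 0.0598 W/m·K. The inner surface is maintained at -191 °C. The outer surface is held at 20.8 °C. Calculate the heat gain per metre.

Q' = 118 W/m

Series thermal resistances, inner to outer:
  R'_copper = ln(0.0179/0.0141)/(2πk) = 0.2386/(2π·458) = 8.292×10^-5 m·K/W
  R'_cellular glass = ln(0.0351/0.0179)/(2πk) = 0.6734/(2π·0.0598) = 1.792 m·K/W
ΣR = 8.292×10^-5 + 1.792 = 1.792 m·K/W
Q' = ΔT/ΣR = (-191 °C − 20.8 °C)/1.792 = -118 W/m
(Negative Q' ⇒ heat flows inward; heat gain = 118 W/m.)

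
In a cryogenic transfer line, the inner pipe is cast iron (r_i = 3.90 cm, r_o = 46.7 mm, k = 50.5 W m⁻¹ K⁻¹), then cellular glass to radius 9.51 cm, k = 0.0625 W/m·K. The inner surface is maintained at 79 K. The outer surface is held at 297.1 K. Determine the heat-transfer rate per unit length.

Q' = 120 W/m

Series thermal resistances, inner to outer:
  R'_cast iron = ln(0.0467/0.0390)/(2πk) = 0.1802/(2π·50.5) = 5.679×10^-4 m·K/W
  R'_cellular glass = ln(0.0951/0.0467)/(2πk) = 0.7112/(2π·0.0625) = 1.811 m·K/W
ΣR = 5.679×10^-4 + 1.811 = 1.812 m·K/W
Q' = ΔT/ΣR = (79 K − 297.1 K)/1.812 = -120 W/m
(Negative Q' ⇒ heat flows inward; heat gain = 120 W/m.)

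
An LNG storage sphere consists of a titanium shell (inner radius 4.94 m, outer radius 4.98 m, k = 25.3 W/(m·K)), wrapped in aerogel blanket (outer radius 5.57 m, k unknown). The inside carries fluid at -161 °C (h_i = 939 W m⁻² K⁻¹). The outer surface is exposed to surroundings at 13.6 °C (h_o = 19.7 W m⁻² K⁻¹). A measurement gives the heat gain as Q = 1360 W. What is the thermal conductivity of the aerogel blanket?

ΣR = ΔT/Q = |-161 − 13.6|/1360 = 0.1284 K/W
Known resistances:
  R_conv,in = 1/(4πr²h) = 1/(4π·4.94²·939) = 3.473×10^-6 K/W
  R_titanium = (1/4.94 − 1/4.98)/(4πk) = 0.001626/(4π·25.3) = 5.114×10^-6 K/W
  R_conv,out = 1/(4πr²h) = 1/(4π·5.57²·19.7) = 1.302×10^-4 K/W
R_aerogel blanket = ΣR − ΣR_known = 0.1284 − 1.388×10^-4 = 0.1283 K/W
(1/r₁−1/r₂)/(4πk) = 0.1283 ⇒ k = 0.02127/(4π·0.1283) = 0.0132 W/m·K

k = 0.0132 W/m·K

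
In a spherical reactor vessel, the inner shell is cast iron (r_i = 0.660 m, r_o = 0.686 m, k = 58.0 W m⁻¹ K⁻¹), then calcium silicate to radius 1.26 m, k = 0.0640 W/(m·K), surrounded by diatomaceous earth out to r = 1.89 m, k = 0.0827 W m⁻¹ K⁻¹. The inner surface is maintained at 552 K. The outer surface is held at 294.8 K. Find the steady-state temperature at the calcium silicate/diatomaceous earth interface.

Resistance network (inner→outer):
  R_cast iron = (1/0.660 − 1/0.686)/(4πk) = 0.05743/(4π·58.0) = 7.879×10^-5 K/W
  R_calcium silicate = (1/0.686 − 1/1.26)/(4πk) = 0.6641/(4π·0.0640) = 0.8257 K/W
  R_diatomaceous earth = (1/1.26 − 1/1.89)/(4πk) = 0.2646/(4π·0.0827) = 0.2546 K/W
ΣR = 7.879×10^-5 + 0.8257 + 0.2546 = 1.080 K/W
Q = ΔT/ΣR = (552 K − 294.8 K)/1.080 = 238.1 W
From the inner boundary to the calcium silicate/diatomaceous earth interface, ΣR_partial = 0.8258 K/W.
T_interface = T_in − Q·ΣR_partial = 552 K − (238.1)(0.8258) = 355.4 K

T = 355.4 K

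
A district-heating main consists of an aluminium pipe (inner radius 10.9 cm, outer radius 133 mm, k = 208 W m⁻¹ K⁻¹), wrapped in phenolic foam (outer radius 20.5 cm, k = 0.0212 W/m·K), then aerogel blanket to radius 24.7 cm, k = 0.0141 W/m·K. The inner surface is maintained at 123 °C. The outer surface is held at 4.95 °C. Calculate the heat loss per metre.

Treat each layer as a resistance in series:
  R'_aluminium = ln(0.133/0.109)/(2πk) = 0.1990/(2π·208) = 1.523×10^-4 m·K/W
  R'_phenolic foam = ln(0.205/0.133)/(2πk) = 0.4327/(2π·0.0212) = 3.248 m·K/W
  R'_aerogel blanket = ln(0.247/0.205)/(2πk) = 0.1864/(2π·0.0141) = 2.104 m·K/W
ΣR = 1.523×10^-4 + 3.248 + 2.104 = 5.352 m·K/W
Q' = ΔT/ΣR = (123 °C − 4.95 °C)/5.352 = 22.1 W/m

Q' = 22.1 W/m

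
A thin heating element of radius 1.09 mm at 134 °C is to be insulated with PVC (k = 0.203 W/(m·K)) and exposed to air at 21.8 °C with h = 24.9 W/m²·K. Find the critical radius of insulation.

For a cylinder, r_cr = k_ins/h = 0.203/24.9 = 0.00815 m = 0.815 cm

r_cr = 0.815 cm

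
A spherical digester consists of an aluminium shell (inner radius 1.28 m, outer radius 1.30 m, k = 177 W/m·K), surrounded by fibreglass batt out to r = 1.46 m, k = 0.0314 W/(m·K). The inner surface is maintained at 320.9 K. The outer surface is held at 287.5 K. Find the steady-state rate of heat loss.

Series thermal resistances, inner to outer:
  R_aluminium = (1/1.28 − 1/1.30)/(4πk) = 0.01202/(4π·177) = 5.404×10^-6 K/W
  R_fibreglass batt = (1/1.30 − 1/1.46)/(4πk) = 0.08430/(4π·0.0314) = 0.2136 K/W
ΣR = 5.404×10^-6 + 0.2136 = 0.2136 K/W
Q = ΔT/ΣR = (320.9 K − 287.5 K)/0.2136 = 156 W

Q = 156 W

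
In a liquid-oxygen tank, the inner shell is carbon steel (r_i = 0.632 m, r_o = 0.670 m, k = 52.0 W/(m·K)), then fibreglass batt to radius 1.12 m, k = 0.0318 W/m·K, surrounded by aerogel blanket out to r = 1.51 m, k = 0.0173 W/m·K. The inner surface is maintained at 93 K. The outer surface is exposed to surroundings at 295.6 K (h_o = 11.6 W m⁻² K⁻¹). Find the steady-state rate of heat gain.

Treat each layer as a resistance in series:
  R_carbon steel = (1/0.632 − 1/0.670)/(4πk) = 0.08974/(4π·52.0) = 1.373×10^-4 K/W
  R_fibreglass batt = (1/0.670 − 1/1.12)/(4πk) = 0.5997/(4π·0.0318) = 1.501 K/W
  R_aerogel blanket = (1/1.12 − 1/1.51)/(4πk) = 0.2306/(4π·0.0173) = 1.061 K/W
  R_conv,out = 1/(4πr²h) = 1/(4π·1.51²·11.6) = 0.003009 K/W
ΣR = 1.373×10^-4 + 1.501 + 1.061 + 0.003009 = 2.565 K/W
Q = ΔT/ΣR = (93 K − 295.6 K)/2.565 = -79.0 W
(Negative Q ⇒ heat flows inward; heat gain = 79.0 W.)

Q = 79.0 W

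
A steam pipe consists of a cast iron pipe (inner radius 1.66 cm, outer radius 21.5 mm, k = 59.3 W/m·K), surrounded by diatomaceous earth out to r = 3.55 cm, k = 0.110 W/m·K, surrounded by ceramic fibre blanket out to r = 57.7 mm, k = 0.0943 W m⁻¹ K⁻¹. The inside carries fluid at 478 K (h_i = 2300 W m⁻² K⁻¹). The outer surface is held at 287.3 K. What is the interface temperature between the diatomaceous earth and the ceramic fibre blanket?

T = 388 K

Treat each layer as a resistance in series:
  R'_conv,in = 1/(2πr h) = 1/(2π·0.0166·2300) = 0.004169 m·K/W
  R'_cast iron = ln(0.0215/0.0166)/(2πk) = 0.2587/(2π·59.3) = 6.942×10^-4 m·K/W
  R'_diatomaceous earth = ln(0.0355/0.0215)/(2πk) = 0.5015/(2π·0.110) = 0.7256 m·K/W
  R'_ceramic fibre blanket = ln(0.0577/0.0355)/(2πk) = 0.4857/(2π·0.0943) = 0.8198 m·K/W
ΣR = 0.004169 + 6.942×10^-4 + 0.7256 + 0.8198 = 1.550 m·K/W
Q' = ΔT/ΣR = (478 K − 287.3 K)/1.550 = 123.0 W/m
From the inner boundary to the diatomaceous earth/ceramic fibre blanket interface, ΣR_partial = 0.7305 m·K/W.
T_interface = T_in − Q'·ΣR_partial = 478 K − (123.0)(0.7305) = 388 K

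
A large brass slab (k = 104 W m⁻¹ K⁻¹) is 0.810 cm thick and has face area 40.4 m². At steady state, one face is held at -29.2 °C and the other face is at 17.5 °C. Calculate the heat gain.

Q = kA·ΔT/L = 104 × 40.4 × |-29.2 °C − 17.5 °C| / 0.00810 = 2.42×10^7 W

Q = 24200 kW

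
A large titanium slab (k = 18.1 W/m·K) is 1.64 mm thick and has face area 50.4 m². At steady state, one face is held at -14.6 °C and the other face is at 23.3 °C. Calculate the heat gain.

Q = kA·ΔT/L = 18.1 × 50.4 × |-14.6 °C − 23.3 °C| / 0.00164 = 2.11×10^7 W

Q = 21100 kW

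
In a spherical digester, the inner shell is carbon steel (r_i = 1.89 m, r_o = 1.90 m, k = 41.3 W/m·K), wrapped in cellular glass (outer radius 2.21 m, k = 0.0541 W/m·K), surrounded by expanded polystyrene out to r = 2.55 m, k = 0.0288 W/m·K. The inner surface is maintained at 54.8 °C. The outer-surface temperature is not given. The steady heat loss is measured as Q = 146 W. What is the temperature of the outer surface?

T_out = 14.6 °C

Sum the resistances:
  R_carbon steel = (1/1.89 − 1/1.90)/(4πk) = 0.002785/(4π·41.3) = 5.366×10^-6 K/W
  R_cellular glass = (1/1.90 − 1/2.21)/(4πk) = 0.07383/(4π·0.0541) = 0.1086 K/W
  R_expanded polystyrene = (1/2.21 − 1/2.55)/(4πk) = 0.06033/(4π·0.0288) = 0.1667 K/W
ΣR = 0.2753 K/W
ΔT = Q·ΣR = 146 × 0.2753 = 40.19 K
Heat flows outward, so T_out = T_in − ΔT = 54.8 − 40.19 = 14.6 °C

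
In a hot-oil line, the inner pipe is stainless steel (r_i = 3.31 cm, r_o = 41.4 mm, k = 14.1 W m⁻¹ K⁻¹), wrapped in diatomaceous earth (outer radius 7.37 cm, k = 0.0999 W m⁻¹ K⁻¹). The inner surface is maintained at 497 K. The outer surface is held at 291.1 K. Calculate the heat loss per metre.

Q' = 223 W/m

Series thermal resistances, inner to outer:
  R'_stainless steel = ln(0.0414/0.0331)/(2πk) = 0.2237/(2π·14.1) = 0.002526 m·K/W
  R'_diatomaceous earth = ln(0.0737/0.0414)/(2πk) = 0.5767/(2π·0.0999) = 0.9188 m·K/W
ΣR = 0.002526 + 0.9188 = 0.9213 m·K/W
Q' = ΔT/ΣR = (497 K − 291.1 K)/0.9213 = 223 W/m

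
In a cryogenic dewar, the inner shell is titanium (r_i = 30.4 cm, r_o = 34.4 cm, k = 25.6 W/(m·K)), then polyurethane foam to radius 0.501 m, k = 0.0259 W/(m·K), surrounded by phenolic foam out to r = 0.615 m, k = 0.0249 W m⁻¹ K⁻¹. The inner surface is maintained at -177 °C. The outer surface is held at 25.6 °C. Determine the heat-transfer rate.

Q = 50.9 W

Series thermal resistances, inner to outer:
  R_titanium = (1/0.304 − 1/0.344)/(4πk) = 0.3825/(4π·25.6) = 0.001189 K/W
  R_polyurethane foam = (1/0.344 − 1/0.501)/(4πk) = 0.9110/(4π·0.0259) = 2.799 K/W
  R_phenolic foam = (1/0.501 − 1/0.615)/(4πk) = 0.3700/(4π·0.0249) = 1.182 K/W
ΣR = 0.001189 + 2.799 + 1.182 = 3.982 K/W
Q = ΔT/ΣR = (-177 °C − 25.6 °C)/3.982 = -50.9 W
(Negative Q ⇒ heat flows inward; heat gain = 50.9 W.)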